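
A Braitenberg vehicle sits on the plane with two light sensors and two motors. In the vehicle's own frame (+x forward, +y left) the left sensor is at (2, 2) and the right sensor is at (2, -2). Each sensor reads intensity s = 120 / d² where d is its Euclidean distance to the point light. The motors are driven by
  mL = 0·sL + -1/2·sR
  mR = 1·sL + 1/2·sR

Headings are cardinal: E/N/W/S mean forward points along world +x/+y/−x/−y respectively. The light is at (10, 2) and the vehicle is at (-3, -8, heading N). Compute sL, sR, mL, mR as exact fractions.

left sensor world pos  = (-5, -6); dL² = 289
right sensor world pos = (-1, -6); dR² = 185
sL = 120/289 = 120/289
sR = 120/185 = 24/37
mL = 0·sL + -1/2·sR = -12/37
mR = 1·sL + 1/2·sR = 7908/10693

120/289 24/37 -12/37 7908/10693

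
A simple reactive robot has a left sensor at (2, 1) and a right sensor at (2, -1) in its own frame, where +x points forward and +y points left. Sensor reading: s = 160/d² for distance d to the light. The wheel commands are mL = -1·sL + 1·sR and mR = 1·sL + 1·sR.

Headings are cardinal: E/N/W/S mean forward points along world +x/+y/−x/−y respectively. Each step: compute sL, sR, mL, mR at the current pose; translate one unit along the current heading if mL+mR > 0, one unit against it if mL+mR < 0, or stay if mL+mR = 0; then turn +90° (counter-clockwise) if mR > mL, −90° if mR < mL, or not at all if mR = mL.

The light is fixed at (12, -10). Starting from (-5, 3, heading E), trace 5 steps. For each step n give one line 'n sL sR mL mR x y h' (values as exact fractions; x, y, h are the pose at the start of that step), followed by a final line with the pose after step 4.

n=0: pose=(-5,3,E); sL=160/421, sR=160/369; mL=8320/155349, mR=126400/155349; mL+mR=320/369 → advance +1; mR−mL=320/421 → turn +1·90°
n=1: pose=(-4,3,N); sL=80/257, sR=16/45; mL=512/11565, mR=7712/11565; mL+mR=32/45 → advance +1; mR−mL=160/257 → turn +1·90°
n=2: pose=(-4,4,W); sL=160/493, sR=160/549; mL=-8960/270657, mR=166720/270657; mL+mR=320/549 → advance +1; mR−mL=320/493 → turn +1·90°
n=3: pose=(-5,4,S); sL=2/5, sR=40/117; mL=-34/585, mR=434/585; mL+mR=80/117 → advance +1; mR−mL=4/5 → turn +1·90°
n=4: pose=(-5,3,E); sL=160/421, sR=160/369; mL=8320/155349, mR=126400/155349; mL+mR=320/369 → advance +1; mR−mL=320/421 → turn +1·90°

0 160/421 160/369 8320/155349 126400/155349 -5 3 E
1 80/257 16/45 512/11565 7712/11565 -4 3 N
2 160/493 160/549 -8960/270657 166720/270657 -4 4 W
3 2/5 40/117 -34/585 434/585 -5 4 S
4 160/421 160/369 8320/155349 126400/155349 -5 3 E
final -4 3 N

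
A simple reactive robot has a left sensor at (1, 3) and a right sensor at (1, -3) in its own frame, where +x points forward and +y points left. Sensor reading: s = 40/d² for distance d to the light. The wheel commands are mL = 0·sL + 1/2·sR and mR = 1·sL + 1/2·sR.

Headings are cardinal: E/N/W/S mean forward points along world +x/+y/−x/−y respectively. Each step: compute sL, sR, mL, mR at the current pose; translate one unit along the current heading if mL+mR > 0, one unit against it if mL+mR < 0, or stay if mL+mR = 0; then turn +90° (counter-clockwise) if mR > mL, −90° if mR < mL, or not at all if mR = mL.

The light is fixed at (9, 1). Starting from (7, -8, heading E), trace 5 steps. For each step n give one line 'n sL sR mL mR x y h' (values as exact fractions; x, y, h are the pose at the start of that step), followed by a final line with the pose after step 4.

0 40/37 8/29 4/29 1308/1073 7 -8 E
1 1/2 10/17 5/17 27/34 8 -8 N
2 8/25 40/29 20/29 732/725 8 -7 W
3 20/41 20/53 10/53 1470/2173 7 -7 S
4 40/37 8/29 4/29 1308/1073 7 -8 E
final 8 -8 N

n=0: pose=(7,-8,E); sL=40/37, sR=8/29; mL=4/29, mR=1308/1073; mL+mR=1456/1073 → advance +1; mR−mL=40/37 → turn +1·90°
n=1: pose=(8,-8,N); sL=1/2, sR=10/17; mL=5/17, mR=27/34; mL+mR=37/34 → advance +1; mR−mL=1/2 → turn +1·90°
n=2: pose=(8,-7,W); sL=8/25, sR=40/29; mL=20/29, mR=732/725; mL+mR=1232/725 → advance +1; mR−mL=8/25 → turn +1·90°
n=3: pose=(7,-7,S); sL=20/41, sR=20/53; mL=10/53, mR=1470/2173; mL+mR=1880/2173 → advance +1; mR−mL=20/41 → turn +1·90°
n=4: pose=(7,-8,E); sL=40/37, sR=8/29; mL=4/29, mR=1308/1073; mL+mR=1456/1073 → advance +1; mR−mL=40/37 → turn +1·90°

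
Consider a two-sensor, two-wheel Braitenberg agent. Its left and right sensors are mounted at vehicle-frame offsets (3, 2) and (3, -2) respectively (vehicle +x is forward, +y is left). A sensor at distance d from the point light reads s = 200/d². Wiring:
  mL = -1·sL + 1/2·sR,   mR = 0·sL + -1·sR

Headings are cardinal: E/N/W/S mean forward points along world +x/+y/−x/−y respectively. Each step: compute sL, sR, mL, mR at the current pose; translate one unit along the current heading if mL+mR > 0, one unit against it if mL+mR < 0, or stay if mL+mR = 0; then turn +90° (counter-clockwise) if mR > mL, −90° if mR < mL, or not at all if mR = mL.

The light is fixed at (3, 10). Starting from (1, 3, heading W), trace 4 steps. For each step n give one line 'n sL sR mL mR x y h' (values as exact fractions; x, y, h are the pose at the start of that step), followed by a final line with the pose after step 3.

0 100/53 4 6/53 -4 1 3 W
1 8 200/17 -36/17 -200/17 2 3 N
2 5 25/13 -105/26 -25/13 2 2 E
3 200/41 8 -36/41 -8 1 2 N
final 1 1 E

n=0: pose=(1,3,W); sL=100/53, sR=4; mL=6/53, mR=-4; mL+mR=-206/53 → advance -1; mR−mL=-218/53 → turn -1·90°
n=1: pose=(2,3,N); sL=8, sR=200/17; mL=-36/17, mR=-200/17; mL+mR=-236/17 → advance -1; mR−mL=-164/17 → turn -1·90°
n=2: pose=(2,2,E); sL=5, sR=25/13; mL=-105/26, mR=-25/13; mL+mR=-155/26 → advance -1; mR−mL=55/26 → turn +1·90°
n=3: pose=(1,2,N); sL=200/41, sR=8; mL=-36/41, mR=-8; mL+mR=-364/41 → advance -1; mR−mL=-292/41 → turn -1·90°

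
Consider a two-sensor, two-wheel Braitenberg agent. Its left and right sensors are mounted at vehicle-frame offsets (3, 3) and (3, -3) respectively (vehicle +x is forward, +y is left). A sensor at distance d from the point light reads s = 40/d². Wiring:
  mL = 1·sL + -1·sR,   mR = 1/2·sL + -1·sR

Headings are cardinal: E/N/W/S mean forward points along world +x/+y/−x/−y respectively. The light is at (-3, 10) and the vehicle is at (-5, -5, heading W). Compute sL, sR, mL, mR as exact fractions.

40/349 40/169 -7200/58981 -10580/58981

left sensor world pos  = (-8, -8); dL² = 349
right sensor world pos = (-8, -2); dR² = 169
sL = 40/349 = 40/349
sR = 40/169 = 40/169
mL = 1·sL + -1·sR = -7200/58981
mR = 1/2·sL + -1·sR = -10580/58981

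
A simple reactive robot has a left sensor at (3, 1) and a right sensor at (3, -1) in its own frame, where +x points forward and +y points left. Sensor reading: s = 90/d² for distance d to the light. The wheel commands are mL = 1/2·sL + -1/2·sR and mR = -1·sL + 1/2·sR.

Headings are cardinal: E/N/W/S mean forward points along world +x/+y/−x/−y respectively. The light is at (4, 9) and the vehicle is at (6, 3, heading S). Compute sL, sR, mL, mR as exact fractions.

1 45/41 -2/41 -37/82

left sensor world pos  = (7, 0); dL² = 90
right sensor world pos = (5, 0); dR² = 82
sL = 90/90 = 1
sR = 90/82 = 45/41
mL = 1/2·sL + -1/2·sR = -2/41
mR = -1·sL + 1/2·sR = -37/82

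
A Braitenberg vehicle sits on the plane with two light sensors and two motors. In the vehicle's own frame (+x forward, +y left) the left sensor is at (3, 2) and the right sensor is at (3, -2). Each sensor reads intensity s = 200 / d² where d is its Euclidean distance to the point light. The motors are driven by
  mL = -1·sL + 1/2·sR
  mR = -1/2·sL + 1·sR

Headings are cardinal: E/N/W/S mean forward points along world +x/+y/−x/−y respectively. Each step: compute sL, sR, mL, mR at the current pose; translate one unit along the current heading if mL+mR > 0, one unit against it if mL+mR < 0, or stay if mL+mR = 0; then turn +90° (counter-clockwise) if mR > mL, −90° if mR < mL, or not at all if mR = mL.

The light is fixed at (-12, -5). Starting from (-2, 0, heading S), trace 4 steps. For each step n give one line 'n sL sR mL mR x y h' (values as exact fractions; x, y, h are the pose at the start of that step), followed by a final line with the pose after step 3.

n=0: pose=(-2,0,S); sL=50/37, sR=50/17; mL=75/629, mR=1425/629; mL+mR=1500/629 → advance +1; mR−mL=1350/629 → turn +1·90°
n=1: pose=(-2,-1,E); sL=40/41, sR=200/173; mL=-2820/7093, mR=4740/7093; mL+mR=1920/7093 → advance +1; mR−mL=7560/7093 → turn +1·90°
n=2: pose=(-1,-1,N); sL=20/13, sR=100/109; mL=-1530/1417, mR=210/1417; mL+mR=-1320/1417 → advance -1; mR−mL=1740/1417 → turn +1·90°
n=3: pose=(-1,-2,W); sL=40/13, sR=200/89; mL=-2260/1157, mR=820/1157; mL+mR=-1440/1157 → advance -1; mR−mL=3080/1157 → turn +1·90°

0 50/37 50/17 75/629 1425/629 -2 0 S
1 40/41 200/173 -2820/7093 4740/7093 -2 -1 E
2 20/13 100/109 -1530/1417 210/1417 -1 -1 N
3 40/13 200/89 -2260/1157 820/1157 -1 -2 W
final 0 -2 S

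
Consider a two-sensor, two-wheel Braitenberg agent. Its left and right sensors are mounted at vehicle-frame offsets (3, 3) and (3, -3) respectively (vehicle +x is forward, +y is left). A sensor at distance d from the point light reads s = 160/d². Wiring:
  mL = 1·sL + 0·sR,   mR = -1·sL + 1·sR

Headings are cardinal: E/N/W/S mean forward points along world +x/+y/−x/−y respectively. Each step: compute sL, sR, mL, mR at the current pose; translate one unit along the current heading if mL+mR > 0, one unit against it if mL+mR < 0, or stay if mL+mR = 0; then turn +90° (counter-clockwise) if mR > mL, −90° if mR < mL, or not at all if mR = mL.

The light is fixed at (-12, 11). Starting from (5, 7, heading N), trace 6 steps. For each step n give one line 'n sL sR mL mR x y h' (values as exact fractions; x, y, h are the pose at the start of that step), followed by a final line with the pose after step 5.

0 160/197 160/401 160/197 -32640/78997 5 7 N
1 2/5 40/109 2/5 -18/545 5 8 E
2 160/477 160/261 160/477 1280/4611 6 8 S
3 80/137 80/113 80/137 1920/15481 6 7 W
4 160/197 160/401 160/197 -32640/78997 5 7 N
5 2/5 40/109 2/5 -18/545 5 8 E
final 6 8 S

n=0: pose=(5,7,N); sL=160/197, sR=160/401; mL=160/197, mR=-32640/78997; mL+mR=160/401 → advance +1; mR−mL=-96800/78997 → turn -1·90°
n=1: pose=(5,8,E); sL=2/5, sR=40/109; mL=2/5, mR=-18/545; mL+mR=40/109 → advance +1; mR−mL=-236/545 → turn -1·90°
n=2: pose=(6,8,S); sL=160/477, sR=160/261; mL=160/477, mR=1280/4611; mL+mR=160/261 → advance +1; mR−mL=-800/13833 → turn -1·90°
n=3: pose=(6,7,W); sL=80/137, sR=80/113; mL=80/137, mR=1920/15481; mL+mR=80/113 → advance +1; mR−mL=-7120/15481 → turn -1·90°
n=4: pose=(5,7,N); sL=160/197, sR=160/401; mL=160/197, mR=-32640/78997; mL+mR=160/401 → advance +1; mR−mL=-96800/78997 → turn -1·90°
n=5: pose=(5,8,E); sL=2/5, sR=40/109; mL=2/5, mR=-18/545; mL+mR=40/109 → advance +1; mR−mL=-236/545 → turn -1·90°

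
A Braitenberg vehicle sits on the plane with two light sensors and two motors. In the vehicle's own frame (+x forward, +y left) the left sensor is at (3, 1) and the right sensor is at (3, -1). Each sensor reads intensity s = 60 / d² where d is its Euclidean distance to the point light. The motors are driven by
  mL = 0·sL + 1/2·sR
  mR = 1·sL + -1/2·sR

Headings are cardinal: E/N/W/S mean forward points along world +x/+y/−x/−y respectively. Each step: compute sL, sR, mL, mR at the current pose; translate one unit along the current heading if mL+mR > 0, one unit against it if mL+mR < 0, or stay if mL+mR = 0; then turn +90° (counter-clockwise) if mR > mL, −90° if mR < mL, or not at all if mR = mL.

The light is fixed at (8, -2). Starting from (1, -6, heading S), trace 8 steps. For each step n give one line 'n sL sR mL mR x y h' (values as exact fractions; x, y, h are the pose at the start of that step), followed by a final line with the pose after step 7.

n=0: pose=(1,-6,S); sL=12/17, sR=60/113; mL=30/113, mR=846/1921; mL+mR=12/17 → advance +1; mR−mL=336/1921 → turn +1·90°
n=1: pose=(1,-7,E); sL=15/8, sR=15/13; mL=15/26, mR=135/104; mL+mR=15/8 → advance +1; mR−mL=75/104 → turn +1·90°
n=2: pose=(2,-7,N); sL=60/53, sR=60/29; mL=30/29, mR=150/1537; mL+mR=60/53 → advance +1; mR−mL=-1440/1537 → turn -1·90°
n=3: pose=(2,-6,E); sL=10/3, sR=30/17; mL=15/17, mR=125/51; mL+mR=10/3 → advance +1; mR−mL=80/51 → turn +1·90°
n=4: pose=(3,-6,N); sL=60/37, sR=60/17; mL=30/17, mR=-90/629; mL+mR=60/37 → advance +1; mR−mL=-1200/629 → turn -1·90°
n=5: pose=(3,-5,E); sL=15/2, sR=3; mL=3/2, mR=6; mL+mR=15/2 → advance +1; mR−mL=9/2 → turn +1·90°
n=6: pose=(4,-5,N); sL=12/5, sR=20/3; mL=10/3, mR=-14/15; mL+mR=12/5 → advance +1; mR−mL=-64/15 → turn -1·90°
n=7: pose=(4,-4,E); sL=30, sR=6; mL=3, mR=27; mL+mR=30 → advance +1; mR−mL=24 → turn +1·90°

0 12/17 60/113 30/113 846/1921 1 -6 S
1 15/8 15/13 15/26 135/104 1 -7 E
2 60/53 60/29 30/29 150/1537 2 -7 N
3 10/3 30/17 15/17 125/51 2 -6 E
4 60/37 60/17 30/17 -90/629 3 -6 N
5 15/2 3 3/2 6 3 -5 E
6 12/5 20/3 10/3 -14/15 4 -5 N
7 30 6 3 27 4 -4 E
final 5 -4 N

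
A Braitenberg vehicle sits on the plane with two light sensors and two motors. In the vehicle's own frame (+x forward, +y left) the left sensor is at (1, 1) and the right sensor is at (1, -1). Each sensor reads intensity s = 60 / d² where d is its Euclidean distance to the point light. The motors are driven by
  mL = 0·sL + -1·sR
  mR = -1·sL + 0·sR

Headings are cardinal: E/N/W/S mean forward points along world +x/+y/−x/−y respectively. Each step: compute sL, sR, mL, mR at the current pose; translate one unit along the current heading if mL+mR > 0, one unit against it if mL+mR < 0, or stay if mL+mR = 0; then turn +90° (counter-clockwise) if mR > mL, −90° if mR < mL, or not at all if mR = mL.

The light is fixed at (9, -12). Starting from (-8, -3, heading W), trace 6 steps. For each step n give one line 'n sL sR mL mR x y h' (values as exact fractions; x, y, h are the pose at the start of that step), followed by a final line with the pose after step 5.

n=0: pose=(-8,-3,W); sL=15/97, sR=15/106; mL=-15/106, mR=-15/97; mL+mR=-3045/10282 → advance -1; mR−mL=-135/10282 → turn -1·90°
n=1: pose=(-7,-3,N); sL=60/389, sR=12/65; mL=-12/65, mR=-60/389; mL+mR=-8568/25285 → advance -1; mR−mL=768/25285 → turn +1·90°
n=2: pose=(-7,-4,W); sL=30/169, sR=6/37; mL=-6/37, mR=-30/169; mL+mR=-2124/6253 → advance -1; mR−mL=-96/6253 → turn -1·90°
n=3: pose=(-6,-4,N); sL=60/337, sR=60/277; mL=-60/277, mR=-60/337; mL+mR=-36840/93349 → advance -1; mR−mL=3600/93349 → turn +1·90°
n=4: pose=(-6,-5,W); sL=15/73, sR=3/16; mL=-3/16, mR=-15/73; mL+mR=-459/1168 → advance -1; mR−mL=-21/1168 → turn -1·90°
n=5: pose=(-5,-5,N); sL=60/289, sR=60/233; mL=-60/233, mR=-60/289; mL+mR=-31320/67337 → advance -1; mR−mL=3360/67337 → turn +1·90°

0 15/97 15/106 -15/106 -15/97 -8 -3 W
1 60/389 12/65 -12/65 -60/389 -7 -3 N
2 30/169 6/37 -6/37 -30/169 -7 -4 W
3 60/337 60/277 -60/277 -60/337 -6 -4 N
4 15/73 3/16 -3/16 -15/73 -6 -5 W
5 60/289 60/233 -60/233 -60/289 -5 -5 N
final -5 -6 W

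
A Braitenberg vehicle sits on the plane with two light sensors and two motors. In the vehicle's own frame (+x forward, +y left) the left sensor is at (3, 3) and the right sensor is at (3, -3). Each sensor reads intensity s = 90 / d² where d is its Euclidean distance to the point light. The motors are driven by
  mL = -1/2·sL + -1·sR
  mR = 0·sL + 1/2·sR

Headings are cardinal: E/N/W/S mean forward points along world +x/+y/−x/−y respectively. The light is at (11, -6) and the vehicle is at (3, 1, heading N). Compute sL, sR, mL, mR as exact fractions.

90/221 18/25 -5103/5525 9/25

left sensor world pos  = (0, 4); dL² = 221
right sensor world pos = (6, 4); dR² = 125
sL = 90/221 = 90/221
sR = 90/125 = 18/25
mL = -1/2·sL + -1·sR = -5103/5525
mR = 0·sL + 1/2·sR = 9/25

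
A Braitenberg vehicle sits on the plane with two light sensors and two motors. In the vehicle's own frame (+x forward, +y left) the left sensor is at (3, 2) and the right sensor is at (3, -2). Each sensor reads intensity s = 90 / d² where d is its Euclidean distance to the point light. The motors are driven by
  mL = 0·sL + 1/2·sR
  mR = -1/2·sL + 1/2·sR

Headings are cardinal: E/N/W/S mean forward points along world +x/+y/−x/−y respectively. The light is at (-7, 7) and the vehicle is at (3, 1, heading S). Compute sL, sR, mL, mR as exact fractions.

2/5 18/29 9/29 16/145

left sensor world pos  = (5, -2); dL² = 225
right sensor world pos = (1, -2); dR² = 145
sL = 90/225 = 2/5
sR = 90/145 = 18/29
mL = 0·sL + 1/2·sR = 9/29
mR = -1/2·sL + 1/2·sR = 16/145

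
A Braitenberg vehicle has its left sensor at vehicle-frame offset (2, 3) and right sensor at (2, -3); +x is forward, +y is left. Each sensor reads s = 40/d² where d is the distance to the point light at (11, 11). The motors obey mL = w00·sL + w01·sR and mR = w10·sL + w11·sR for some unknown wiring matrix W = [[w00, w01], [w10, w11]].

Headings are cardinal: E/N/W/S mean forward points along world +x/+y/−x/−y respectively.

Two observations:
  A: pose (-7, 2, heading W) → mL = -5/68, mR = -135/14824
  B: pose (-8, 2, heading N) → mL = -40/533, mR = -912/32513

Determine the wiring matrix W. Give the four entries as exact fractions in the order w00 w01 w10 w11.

-1 0 1/2 -1/2

obs A: pose=(-7,2,W) → sL=5/68, sR=10/109, mL=-5/68, mR=-135/14824
obs B: pose=(-8,2,N) → sL=40/533, sR=8/61, mL=-40/533, mR=-912/32513
sensor matrix S = [[5/68, 10/109], [40/533, 8/61]]; det S = 166170/60246589
solve [mL_A; mL_B] = S·[w00; w01] and [mR_A; mR_B] = S·[w10; w11]:
  w00 = -1, w01 = 0, w10 = 1/2, w11 = -1/2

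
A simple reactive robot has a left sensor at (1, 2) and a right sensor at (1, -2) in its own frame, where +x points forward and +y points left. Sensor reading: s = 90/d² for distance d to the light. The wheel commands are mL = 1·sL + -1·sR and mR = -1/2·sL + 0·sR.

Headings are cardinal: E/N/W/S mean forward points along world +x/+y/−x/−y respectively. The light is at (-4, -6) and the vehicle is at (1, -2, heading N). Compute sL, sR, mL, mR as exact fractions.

45/17 45/37 900/629 -45/34

left sensor world pos  = (-1, -1); dL² = 34
right sensor world pos = (3, -1); dR² = 74
sL = 90/34 = 45/17
sR = 90/74 = 45/37
mL = 1·sL + -1·sR = 900/629
mR = -1/2·sL + 0·sR = -45/34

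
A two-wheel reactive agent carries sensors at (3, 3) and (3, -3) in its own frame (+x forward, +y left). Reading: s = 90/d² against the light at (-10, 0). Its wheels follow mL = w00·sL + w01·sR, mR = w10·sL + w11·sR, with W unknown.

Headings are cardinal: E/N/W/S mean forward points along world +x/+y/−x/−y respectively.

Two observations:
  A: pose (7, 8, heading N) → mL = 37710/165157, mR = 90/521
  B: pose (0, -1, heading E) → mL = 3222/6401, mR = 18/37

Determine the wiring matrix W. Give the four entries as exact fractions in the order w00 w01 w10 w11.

1/2 1/2 0 1

obs A: pose=(7,8,N) → sL=90/317, sR=90/521, mL=37710/165157, mR=90/521
obs B: pose=(0,-1,E) → sL=90/173, sR=18/37, mL=3222/6401, mR=18/37
sensor matrix S = [[90/317, 90/521], [90/173, 18/37]]; det S = 51010560/1057169957
solve [mL_A; mL_B] = S·[w00; w01] and [mR_A; mR_B] = S·[w10; w11]:
  w00 = 1/2, w01 = 1/2, w10 = 0, w11 = 1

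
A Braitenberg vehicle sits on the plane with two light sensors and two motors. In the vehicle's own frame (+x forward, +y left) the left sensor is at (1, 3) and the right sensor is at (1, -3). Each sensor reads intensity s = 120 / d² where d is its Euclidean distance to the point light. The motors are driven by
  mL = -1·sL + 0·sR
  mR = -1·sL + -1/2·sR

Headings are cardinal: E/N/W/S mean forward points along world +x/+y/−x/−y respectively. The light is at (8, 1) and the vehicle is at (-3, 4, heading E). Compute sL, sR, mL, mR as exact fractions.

15/17 6/5 -15/17 -126/85

left sensor world pos  = (-2, 7); dL² = 136
right sensor world pos = (-2, 1); dR² = 100
sL = 120/136 = 15/17
sR = 120/100 = 6/5
mL = -1·sL + 0·sR = -15/17
mR = -1·sL + -1/2·sR = -126/85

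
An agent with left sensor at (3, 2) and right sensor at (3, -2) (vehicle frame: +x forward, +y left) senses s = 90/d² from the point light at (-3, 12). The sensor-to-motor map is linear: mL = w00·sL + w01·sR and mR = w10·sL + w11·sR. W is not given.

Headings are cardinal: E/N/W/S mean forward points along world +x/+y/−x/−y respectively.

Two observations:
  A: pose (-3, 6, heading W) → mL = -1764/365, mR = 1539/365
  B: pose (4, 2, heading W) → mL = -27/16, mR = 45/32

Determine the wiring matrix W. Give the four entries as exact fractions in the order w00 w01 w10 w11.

-1 -1 1/2 1

obs A: pose=(-3,6,W) → sL=90/73, sR=18/5, mL=-1764/365, mR=1539/365
obs B: pose=(4,2,W) → sL=9/16, sR=9/8, mL=-27/16, mR=45/32
sensor matrix S = [[90/73, 18/5], [9/16, 9/8]]; det S = -1863/2920
solve [mL_A; mL_B] = S·[w00; w01] and [mR_A; mR_B] = S·[w10; w11]:
  w00 = -1, w01 = -1, w10 = 1/2, w11 = 1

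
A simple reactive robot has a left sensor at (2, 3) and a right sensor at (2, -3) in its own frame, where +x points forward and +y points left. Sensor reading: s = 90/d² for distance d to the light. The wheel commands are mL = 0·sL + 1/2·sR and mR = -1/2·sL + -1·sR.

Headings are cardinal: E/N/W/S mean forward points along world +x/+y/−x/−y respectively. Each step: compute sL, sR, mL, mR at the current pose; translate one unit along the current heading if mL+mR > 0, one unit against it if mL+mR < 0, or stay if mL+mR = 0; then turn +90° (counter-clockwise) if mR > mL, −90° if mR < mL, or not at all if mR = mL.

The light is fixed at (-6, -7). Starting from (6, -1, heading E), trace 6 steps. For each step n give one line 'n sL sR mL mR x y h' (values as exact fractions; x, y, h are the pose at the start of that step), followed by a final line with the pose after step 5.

0 90/277 18/41 9/41 -6831/11357 6 -1 E
1 45/106 9/8 9/16 -567/424 5 -1 S
2 90/97 90/181 45/181 -16875/17557 5 0 W
3 5/9 5/17 5/34 -175/306 6 0 N
4 90/277 18/41 9/41 -6831/11357 6 -1 E
5 45/106 9/8 9/16 -567/424 5 -1 S
final 5 0 W

n=0: pose=(6,-1,E); sL=90/277, sR=18/41; mL=9/41, mR=-6831/11357; mL+mR=-4338/11357 → advance -1; mR−mL=-9324/11357 → turn -1·90°
n=1: pose=(5,-1,S); sL=45/106, sR=9/8; mL=9/16, mR=-567/424; mL+mR=-657/848 → advance -1; mR−mL=-1611/848 → turn -1·90°
n=2: pose=(5,0,W); sL=90/97, sR=90/181; mL=45/181, mR=-16875/17557; mL+mR=-12510/17557 → advance -1; mR−mL=-21240/17557 → turn -1·90°
n=3: pose=(6,0,N); sL=5/9, sR=5/17; mL=5/34, mR=-175/306; mL+mR=-65/153 → advance -1; mR−mL=-110/153 → turn -1·90°
n=4: pose=(6,-1,E); sL=90/277, sR=18/41; mL=9/41, mR=-6831/11357; mL+mR=-4338/11357 → advance -1; mR−mL=-9324/11357 → turn -1·90°
n=5: pose=(5,-1,S); sL=45/106, sR=9/8; mL=9/16, mR=-567/424; mL+mR=-657/848 → advance -1; mR−mL=-1611/848 → turn -1·90°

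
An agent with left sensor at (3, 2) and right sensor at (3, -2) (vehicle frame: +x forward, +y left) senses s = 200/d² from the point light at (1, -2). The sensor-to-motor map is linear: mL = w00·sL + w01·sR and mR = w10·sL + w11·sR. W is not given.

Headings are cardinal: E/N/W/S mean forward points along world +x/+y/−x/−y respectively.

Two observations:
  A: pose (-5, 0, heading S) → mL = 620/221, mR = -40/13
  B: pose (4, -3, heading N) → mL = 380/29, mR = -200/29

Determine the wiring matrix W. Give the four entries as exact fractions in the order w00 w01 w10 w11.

1/2 -1 0 -1

obs A: pose=(-5,0,S) → sL=200/17, sR=40/13, mL=620/221, mR=-40/13
obs B: pose=(4,-3,N) → sL=40, sR=200/29, mL=380/29, mR=-200/29
sensor matrix S = [[200/17, 40/13], [40, 200/29]]; det S = -268800/6409
solve [mL_A; mL_B] = S·[w00; w01] and [mR_A; mR_B] = S·[w10; w11]:
  w00 = 1/2, w01 = -1, w10 = 0, w11 = -1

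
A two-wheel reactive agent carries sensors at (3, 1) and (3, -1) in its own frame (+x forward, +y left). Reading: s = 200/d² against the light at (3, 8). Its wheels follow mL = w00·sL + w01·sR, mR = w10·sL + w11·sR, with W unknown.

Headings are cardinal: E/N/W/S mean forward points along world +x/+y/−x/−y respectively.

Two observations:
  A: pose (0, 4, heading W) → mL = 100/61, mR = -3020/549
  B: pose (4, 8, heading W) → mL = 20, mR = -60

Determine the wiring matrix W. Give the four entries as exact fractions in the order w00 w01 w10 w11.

obs A: pose=(0,4,W) → sL=200/61, sR=40/9, mL=100/61, mR=-3020/549
obs B: pose=(4,8,W) → sL=40, sR=40, mL=20, mR=-60
sensor matrix S = [[200/61, 40/9], [40, 40]]; det S = -25600/549
solve [mL_A; mL_B] = S·[w00; w01] and [mR_A; mR_B] = S·[w10; w11]:
  w00 = 1/2, w01 = 0, w10 = -1, w11 = -1/2

1/2 0 -1 -1/2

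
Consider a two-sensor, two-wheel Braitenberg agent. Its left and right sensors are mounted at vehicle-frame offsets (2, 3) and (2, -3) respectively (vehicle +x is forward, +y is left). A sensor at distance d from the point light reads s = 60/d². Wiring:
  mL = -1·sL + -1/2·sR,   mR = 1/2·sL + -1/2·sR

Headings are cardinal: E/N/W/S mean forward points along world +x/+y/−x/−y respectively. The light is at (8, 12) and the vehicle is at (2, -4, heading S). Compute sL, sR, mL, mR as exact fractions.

left sensor world pos  = (5, -6); dL² = 333
right sensor world pos = (-1, -6); dR² = 405
sL = 60/333 = 20/111
sR = 60/405 = 4/27
mL = -1·sL + -1/2·sR = -254/999
mR = 1/2·sL + -1/2·sR = 16/999

20/111 4/27 -254/999 16/999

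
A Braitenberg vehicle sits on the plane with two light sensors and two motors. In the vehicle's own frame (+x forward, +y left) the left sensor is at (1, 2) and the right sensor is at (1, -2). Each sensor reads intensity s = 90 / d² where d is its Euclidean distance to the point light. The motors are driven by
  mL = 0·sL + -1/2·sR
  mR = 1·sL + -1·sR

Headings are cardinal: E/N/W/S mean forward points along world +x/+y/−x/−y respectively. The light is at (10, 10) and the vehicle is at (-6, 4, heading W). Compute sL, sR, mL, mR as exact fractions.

left sensor world pos  = (-7, 2); dL² = 353
right sensor world pos = (-7, 6); dR² = 305
sL = 90/353 = 90/353
sR = 90/305 = 18/61
mL = 0·sL + -1/2·sR = -9/61
mR = 1·sL + -1·sR = -864/21533

90/353 18/61 -9/61 -864/21533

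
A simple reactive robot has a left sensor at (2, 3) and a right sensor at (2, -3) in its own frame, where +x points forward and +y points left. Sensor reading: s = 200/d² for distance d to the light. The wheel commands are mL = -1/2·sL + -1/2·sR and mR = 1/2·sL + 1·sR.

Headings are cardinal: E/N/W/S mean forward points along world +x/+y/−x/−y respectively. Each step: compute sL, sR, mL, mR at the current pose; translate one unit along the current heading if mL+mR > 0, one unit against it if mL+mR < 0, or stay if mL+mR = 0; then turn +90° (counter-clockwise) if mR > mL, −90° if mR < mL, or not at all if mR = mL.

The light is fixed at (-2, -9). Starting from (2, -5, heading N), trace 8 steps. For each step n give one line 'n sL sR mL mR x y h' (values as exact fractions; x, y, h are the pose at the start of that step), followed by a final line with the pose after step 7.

n=0: pose=(2,-5,N); sL=200/37, sR=40/17; mL=-2440/629, mR=3180/629; mL+mR=20/17 → advance +1; mR−mL=5620/629 → turn +1·90°
n=1: pose=(2,-4,W); sL=25, sR=50/17; mL=-475/34, mR=525/34; mL+mR=25/17 → advance +1; mR−mL=500/17 → turn +1·90°
n=2: pose=(1,-4,S); sL=40/9, sR=200/9; mL=-40/3, mR=220/9; mL+mR=100/9 → advance +1; mR−mL=340/9 → turn +1·90°
n=3: pose=(1,-5,E); sL=100/37, sR=100/13; mL=-2500/481, mR=4350/481; mL+mR=50/13 → advance +1; mR−mL=6850/481 → turn +1·90°
n=4: pose=(2,-5,N); sL=200/37, sR=40/17; mL=-2440/629, mR=3180/629; mL+mR=20/17 → advance +1; mR−mL=5620/629 → turn +1·90°
n=5: pose=(2,-4,W); sL=25, sR=50/17; mL=-475/34, mR=525/34; mL+mR=25/17 → advance +1; mR−mL=500/17 → turn +1·90°
n=6: pose=(1,-4,S); sL=40/9, sR=200/9; mL=-40/3, mR=220/9; mL+mR=100/9 → advance +1; mR−mL=340/9 → turn +1·90°
n=7: pose=(1,-5,E); sL=100/37, sR=100/13; mL=-2500/481, mR=4350/481; mL+mR=50/13 → advance +1; mR−mL=6850/481 → turn +1·90°

0 200/37 40/17 -2440/629 3180/629 2 -5 N
1 25 50/17 -475/34 525/34 2 -4 W
2 40/9 200/9 -40/3 220/9 1 -4 S
3 100/37 100/13 -2500/481 4350/481 1 -5 E
4 200/37 40/17 -2440/629 3180/629 2 -5 N
5 25 50/17 -475/34 525/34 2 -4 W
6 40/9 200/9 -40/3 220/9 1 -4 S
7 100/37 100/13 -2500/481 4350/481 1 -5 E
final 2 -5 N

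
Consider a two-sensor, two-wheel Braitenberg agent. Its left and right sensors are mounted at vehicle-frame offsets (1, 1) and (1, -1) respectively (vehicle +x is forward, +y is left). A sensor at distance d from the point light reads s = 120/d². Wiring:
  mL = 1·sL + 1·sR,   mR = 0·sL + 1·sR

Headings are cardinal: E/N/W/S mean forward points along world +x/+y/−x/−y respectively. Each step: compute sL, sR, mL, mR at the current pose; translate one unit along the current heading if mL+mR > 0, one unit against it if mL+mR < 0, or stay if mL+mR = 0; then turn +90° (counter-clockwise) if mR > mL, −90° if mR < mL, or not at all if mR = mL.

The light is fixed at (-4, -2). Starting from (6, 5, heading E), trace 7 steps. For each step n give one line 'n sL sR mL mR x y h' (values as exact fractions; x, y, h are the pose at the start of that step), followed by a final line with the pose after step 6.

0 24/37 120/157 8208/5809 120/157 6 5 E
1 2/3 15/17 79/51 15/17 7 5 S
2 24/25 120/149 6576/3725 120/149 7 4 W
3 12/13 12/17 360/221 12/17 6 4 N
4 24/37 120/157 8208/5809 120/157 6 5 E
5 2/3 15/17 79/51 15/17 7 5 S
6 24/25 120/149 6576/3725 120/149 7 4 W
final 6 4 N

n=0: pose=(6,5,E); sL=24/37, sR=120/157; mL=8208/5809, mR=120/157; mL+mR=12648/5809 → advance +1; mR−mL=-24/37 → turn -1·90°
n=1: pose=(7,5,S); sL=2/3, sR=15/17; mL=79/51, mR=15/17; mL+mR=124/51 → advance +1; mR−mL=-2/3 → turn -1·90°
n=2: pose=(7,4,W); sL=24/25, sR=120/149; mL=6576/3725, mR=120/149; mL+mR=9576/3725 → advance +1; mR−mL=-24/25 → turn -1·90°
n=3: pose=(6,4,N); sL=12/13, sR=12/17; mL=360/221, mR=12/17; mL+mR=516/221 → advance +1; mR−mL=-12/13 → turn -1·90°
n=4: pose=(6,5,E); sL=24/37, sR=120/157; mL=8208/5809, mR=120/157; mL+mR=12648/5809 → advance +1; mR−mL=-24/37 → turn -1·90°
n=5: pose=(7,5,S); sL=2/3, sR=15/17; mL=79/51, mR=15/17; mL+mR=124/51 → advance +1; mR−mL=-2/3 → turn -1·90°
n=6: pose=(7,4,W); sL=24/25, sR=120/149; mL=6576/3725, mR=120/149; mL+mR=9576/3725 → advance +1; mR−mL=-24/25 → turn -1·90°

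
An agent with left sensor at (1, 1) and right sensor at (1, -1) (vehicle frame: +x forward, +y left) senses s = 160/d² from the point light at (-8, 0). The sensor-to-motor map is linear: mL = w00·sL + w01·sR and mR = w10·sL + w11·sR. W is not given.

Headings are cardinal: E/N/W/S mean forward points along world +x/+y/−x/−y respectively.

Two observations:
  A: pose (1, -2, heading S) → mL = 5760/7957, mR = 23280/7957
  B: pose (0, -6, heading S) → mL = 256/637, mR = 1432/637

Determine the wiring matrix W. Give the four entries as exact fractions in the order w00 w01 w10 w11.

obs A: pose=(1,-2,S) → sL=160/109, sR=160/73, mL=5760/7957, mR=23280/7957
obs B: pose=(0,-6,S) → sL=16/13, sR=80/49, mL=256/637, mR=1432/637
sensor matrix S = [[160/109, 160/73], [16/13, 80/49]]; det S = -1525760/5068609
solve [mL_A; mL_B] = S·[w00; w01] and [mR_A; mR_B] = S·[w10; w11]:
  w00 = -1, w01 = 1, w10 = 1/2, w11 = 1

-1 1 1/2 1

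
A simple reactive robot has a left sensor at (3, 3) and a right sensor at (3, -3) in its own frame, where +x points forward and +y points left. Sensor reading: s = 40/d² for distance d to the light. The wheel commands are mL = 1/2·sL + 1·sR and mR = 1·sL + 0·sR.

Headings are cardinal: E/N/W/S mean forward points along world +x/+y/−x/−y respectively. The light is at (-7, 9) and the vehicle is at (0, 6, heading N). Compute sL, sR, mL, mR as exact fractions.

left sensor world pos  = (-3, 9); dL² = 16
right sensor world pos = (3, 9); dR² = 100
sL = 40/16 = 5/2
sR = 40/100 = 2/5
mL = 1/2·sL + 1·sR = 33/20
mR = 1·sL + 0·sR = 5/2

5/2 2/5 33/20 5/2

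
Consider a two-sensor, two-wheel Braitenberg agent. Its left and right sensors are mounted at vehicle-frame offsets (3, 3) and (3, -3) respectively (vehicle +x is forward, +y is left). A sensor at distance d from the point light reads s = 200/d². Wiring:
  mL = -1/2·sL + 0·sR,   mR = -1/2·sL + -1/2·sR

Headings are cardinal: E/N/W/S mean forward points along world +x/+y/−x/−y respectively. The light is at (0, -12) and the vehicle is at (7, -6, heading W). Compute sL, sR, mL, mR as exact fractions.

left sensor world pos  = (4, -9); dL² = 25
right sensor world pos = (4, -3); dR² = 97
sL = 200/25 = 8
sR = 200/97 = 200/97
mL = -1/2·sL + 0·sR = -4
mR = -1/2·sL + -1/2·sR = -488/97

8 200/97 -4 -488/97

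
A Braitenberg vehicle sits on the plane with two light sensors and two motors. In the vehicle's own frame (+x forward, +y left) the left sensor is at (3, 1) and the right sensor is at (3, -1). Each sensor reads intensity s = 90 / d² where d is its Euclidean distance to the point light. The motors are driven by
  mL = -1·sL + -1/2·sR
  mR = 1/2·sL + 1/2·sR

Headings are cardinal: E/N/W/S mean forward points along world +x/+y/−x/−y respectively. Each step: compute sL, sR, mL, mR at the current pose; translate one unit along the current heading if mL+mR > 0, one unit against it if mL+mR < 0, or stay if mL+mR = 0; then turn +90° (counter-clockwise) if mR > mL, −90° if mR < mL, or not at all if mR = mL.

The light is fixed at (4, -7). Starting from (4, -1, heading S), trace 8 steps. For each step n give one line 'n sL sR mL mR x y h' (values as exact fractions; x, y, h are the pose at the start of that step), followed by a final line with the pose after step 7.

n=0: pose=(4,-1,S); sL=9, sR=9; mL=-27/2, mR=9; mL+mR=-9/2 → advance -1; mR−mL=45/2 → turn +1·90°
n=1: pose=(4,0,E); sL=90/73, sR=2; mL=-163/73, mR=118/73; mL+mR=-45/73 → advance -1; mR−mL=281/73 → turn +1·90°
n=2: pose=(3,0,N); sL=45/52, sR=9/10; mL=-171/130, mR=459/520; mL+mR=-45/104 → advance -1; mR−mL=1143/520 → turn +1·90°
n=3: pose=(3,-1,W); sL=90/41, sR=18/13; mL=-1539/533, mR=954/533; mL+mR=-45/41 → advance -1; mR−mL=2493/533 → turn +1·90°
n=4: pose=(4,-1,S); sL=9, sR=9; mL=-27/2, mR=9; mL+mR=-9/2 → advance -1; mR−mL=45/2 → turn +1·90°
n=5: pose=(4,0,E); sL=90/73, sR=2; mL=-163/73, mR=118/73; mL+mR=-45/73 → advance -1; mR−mL=281/73 → turn +1·90°
n=6: pose=(3,0,N); sL=45/52, sR=9/10; mL=-171/130, mR=459/520; mL+mR=-45/104 → advance -1; mR−mL=1143/520 → turn +1·90°
n=7: pose=(3,-1,W); sL=90/41, sR=18/13; mL=-1539/533, mR=954/533; mL+mR=-45/41 → advance -1; mR−mL=2493/533 → turn +1·90°

0 9 9 -27/2 9 4 -1 S
1 90/73 2 -163/73 118/73 4 0 E
2 45/52 9/10 -171/130 459/520 3 0 N
3 90/41 18/13 -1539/533 954/533 3 -1 W
4 9 9 -27/2 9 4 -1 S
5 90/73 2 -163/73 118/73 4 0 E
6 45/52 9/10 -171/130 459/520 3 0 N
7 90/41 18/13 -1539/533 954/533 3 -1 W
final 4 -1 S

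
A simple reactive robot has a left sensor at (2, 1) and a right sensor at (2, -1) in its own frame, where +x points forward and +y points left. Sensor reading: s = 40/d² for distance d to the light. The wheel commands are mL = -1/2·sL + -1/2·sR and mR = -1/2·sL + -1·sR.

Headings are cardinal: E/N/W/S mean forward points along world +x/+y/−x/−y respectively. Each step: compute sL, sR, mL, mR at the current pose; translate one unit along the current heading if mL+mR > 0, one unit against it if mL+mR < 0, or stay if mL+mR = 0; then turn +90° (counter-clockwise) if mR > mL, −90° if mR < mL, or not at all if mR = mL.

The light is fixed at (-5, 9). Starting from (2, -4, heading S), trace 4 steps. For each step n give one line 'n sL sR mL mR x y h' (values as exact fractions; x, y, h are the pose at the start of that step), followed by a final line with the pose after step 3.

n=0: pose=(2,-4,S); sL=40/289, sR=40/261; mL=-11000/75429, mR=-16780/75429; mL+mR=-9260/25143 → advance -1; mR−mL=-20/261 → turn -1·90°
n=1: pose=(2,-3,W); sL=20/97, sR=20/73; mL=-1700/7081, mR=-2670/7081; mL+mR=-4370/7081 → advance -1; mR−mL=-10/73 → turn -1·90°
n=2: pose=(3,-3,N); sL=40/149, sR=40/181; mL=-6600/26969, mR=-9580/26969; mL+mR=-16180/26969 → advance -1; mR−mL=-20/181 → turn -1·90°
n=3: pose=(3,-4,E); sL=10/61, sR=5/37; mL=-675/4514, mR=-490/2257; mL+mR=-1655/4514 → advance -1; mR−mL=-5/74 → turn -1·90°

0 40/289 40/261 -11000/75429 -16780/75429 2 -4 S
1 20/97 20/73 -1700/7081 -2670/7081 2 -3 W
2 40/149 40/181 -6600/26969 -9580/26969 3 -3 N
3 10/61 5/37 -675/4514 -490/2257 3 -4 E
final 2 -4 S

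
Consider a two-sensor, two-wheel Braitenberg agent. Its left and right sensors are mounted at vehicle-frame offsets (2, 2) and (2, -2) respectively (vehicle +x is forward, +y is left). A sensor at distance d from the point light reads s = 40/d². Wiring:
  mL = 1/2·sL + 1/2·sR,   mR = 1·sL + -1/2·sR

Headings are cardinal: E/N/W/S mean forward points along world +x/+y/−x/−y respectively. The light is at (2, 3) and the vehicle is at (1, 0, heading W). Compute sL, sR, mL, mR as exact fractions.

20/17 4 44/17 -14/17

left sensor world pos  = (-1, -2); dL² = 34
right sensor world pos = (-1, 2); dR² = 10
sL = 40/34 = 20/17
sR = 40/10 = 4
mL = 1/2·sL + 1/2·sR = 44/17
mR = 1·sL + -1/2·sR = -14/17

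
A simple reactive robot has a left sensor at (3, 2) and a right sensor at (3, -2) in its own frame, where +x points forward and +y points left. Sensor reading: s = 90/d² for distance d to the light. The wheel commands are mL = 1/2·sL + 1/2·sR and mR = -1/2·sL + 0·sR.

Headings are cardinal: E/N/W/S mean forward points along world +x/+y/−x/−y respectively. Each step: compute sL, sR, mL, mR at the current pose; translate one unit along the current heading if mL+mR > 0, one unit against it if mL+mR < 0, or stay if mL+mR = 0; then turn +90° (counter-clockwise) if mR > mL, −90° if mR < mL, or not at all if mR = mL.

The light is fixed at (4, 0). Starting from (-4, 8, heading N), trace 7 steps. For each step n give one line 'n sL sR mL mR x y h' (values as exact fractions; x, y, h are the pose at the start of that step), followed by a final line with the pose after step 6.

0 90/221 90/157 17010/34697 -45/221 -4 8 N
1 45/73 45/37 2475/2701 -45/146 -4 9 E
2 90/61 10/13 890/793 -45/61 -3 9 S
3 45/68 9/20 189/340 -45/136 -3 8 W
4 90/221 90/157 17010/34697 -45/221 -4 8 N
5 45/73 45/37 2475/2701 -45/146 -4 9 E
6 90/61 10/13 890/793 -45/61 -3 9 S
final -3 8 W

n=0: pose=(-4,8,N); sL=90/221, sR=90/157; mL=17010/34697, mR=-45/221; mL+mR=45/157 → advance +1; mR−mL=-24075/34697 → turn -1·90°
n=1: pose=(-4,9,E); sL=45/73, sR=45/37; mL=2475/2701, mR=-45/146; mL+mR=45/74 → advance +1; mR−mL=-6615/5402 → turn -1·90°
n=2: pose=(-3,9,S); sL=90/61, sR=10/13; mL=890/793, mR=-45/61; mL+mR=5/13 → advance +1; mR−mL=-1475/793 → turn -1·90°
n=3: pose=(-3,8,W); sL=45/68, sR=9/20; mL=189/340, mR=-45/136; mL+mR=9/40 → advance +1; mR−mL=-603/680 → turn -1·90°
n=4: pose=(-4,8,N); sL=90/221, sR=90/157; mL=17010/34697, mR=-45/221; mL+mR=45/157 → advance +1; mR−mL=-24075/34697 → turn -1·90°
n=5: pose=(-4,9,E); sL=45/73, sR=45/37; mL=2475/2701, mR=-45/146; mL+mR=45/74 → advance +1; mR−mL=-6615/5402 → turn -1·90°
n=6: pose=(-3,9,S); sL=90/61, sR=10/13; mL=890/793, mR=-45/61; mL+mR=5/13 → advance +1; mR−mL=-1475/793 → turn -1·90°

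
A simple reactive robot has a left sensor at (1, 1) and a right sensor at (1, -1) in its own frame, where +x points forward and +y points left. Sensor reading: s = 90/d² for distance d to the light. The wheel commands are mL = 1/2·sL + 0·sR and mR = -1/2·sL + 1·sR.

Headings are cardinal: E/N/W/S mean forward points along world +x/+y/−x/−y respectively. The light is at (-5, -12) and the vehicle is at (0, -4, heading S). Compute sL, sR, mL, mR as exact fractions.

left sensor world pos  = (1, -5); dL² = 85
right sensor world pos = (-1, -5); dR² = 65
sL = 90/85 = 18/17
sR = 90/65 = 18/13
mL = 1/2·sL + 0·sR = 9/17
mR = -1/2·sL + 1·sR = 189/221

18/17 18/13 9/17 189/221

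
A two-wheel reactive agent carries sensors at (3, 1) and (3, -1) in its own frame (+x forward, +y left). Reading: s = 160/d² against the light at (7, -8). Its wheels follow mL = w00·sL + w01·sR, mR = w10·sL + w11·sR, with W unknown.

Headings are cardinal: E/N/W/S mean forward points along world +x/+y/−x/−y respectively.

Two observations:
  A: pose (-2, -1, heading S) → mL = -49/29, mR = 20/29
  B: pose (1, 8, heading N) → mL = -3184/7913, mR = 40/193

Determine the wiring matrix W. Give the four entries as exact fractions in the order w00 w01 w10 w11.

-1/2 -1/2 0 1/2

obs A: pose=(-2,-1,S) → sL=2, sR=40/29, mL=-49/29, mR=20/29
obs B: pose=(1,8,N) → sL=16/41, sR=80/193, mL=-3184/7913, mR=40/193
sensor matrix S = [[2, 40/29], [16/41, 80/193]]; det S = 66720/229477
solve [mL_A; mL_B] = S·[w00; w01] and [mR_A; mR_B] = S·[w10; w11]:
  w00 = -1/2, w01 = -1/2, w10 = 0, w11 = 1/2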